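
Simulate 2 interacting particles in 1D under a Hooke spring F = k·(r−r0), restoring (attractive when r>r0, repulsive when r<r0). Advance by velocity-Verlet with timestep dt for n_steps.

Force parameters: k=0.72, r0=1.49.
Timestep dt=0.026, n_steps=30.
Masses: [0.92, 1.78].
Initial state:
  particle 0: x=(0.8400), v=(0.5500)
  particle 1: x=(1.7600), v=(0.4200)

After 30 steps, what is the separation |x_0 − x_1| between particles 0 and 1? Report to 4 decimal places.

1.0241

step 0: x0=(0.8400) x1=(1.7600)
step 1: x0=(0.8541) x1=(1.7710)
step 2: x0=(0.8680) x1=(1.7822)
step 3: x0=(0.8815) x1=(1.7935)
step 4: x0=(0.8948) x1=(1.8049)
step 5: x0=(0.9077) x1=(1.8166)
step 6: x0=(0.9203) x1=(1.8284)
step 7: x0=(0.9326) x1=(1.8403)
step 8: x0=(0.9446) x1=(1.8524)
step 9: x0=(0.9563) x1=(1.8647)
step 10: x0=(0.9677) x1=(1.8771)
step 11: x0=(0.9788) x1=(1.8897)
step 12: x0=(0.9896) x1=(1.9024)
step 13: x0=(1.0001) x1=(1.9153)
step 14: x0=(1.0102) x1=(1.9284)
step 15: x0=(1.0201) x1=(1.9416)
step 16: x0=(1.0297) x1=(1.9550)
step 17: x0=(1.0389) x1=(1.9685)
step 18: x0=(1.0479) x1=(1.9822)
step 19: x0=(1.0566) x1=(1.9960)
step 20: x0=(1.0649) x1=(2.0100)
step 21: x0=(1.0730) x1=(2.0241)
step 22: x0=(1.0808) x1=(2.0384)
step 23: x0=(1.0884) x1=(2.0528)
step 24: x0=(1.0956) x1=(2.0673)
step 25: x0=(1.1026) x1=(2.0821)
step 26: x0=(1.1093) x1=(2.0969)
step 27: x0=(1.1157) x1=(2.1119)
step 28: x0=(1.1219) x1=(2.1270)
step 29: x0=(1.1278) x1=(2.1422)
step 30: x0=(1.1335) x1=(2.1576)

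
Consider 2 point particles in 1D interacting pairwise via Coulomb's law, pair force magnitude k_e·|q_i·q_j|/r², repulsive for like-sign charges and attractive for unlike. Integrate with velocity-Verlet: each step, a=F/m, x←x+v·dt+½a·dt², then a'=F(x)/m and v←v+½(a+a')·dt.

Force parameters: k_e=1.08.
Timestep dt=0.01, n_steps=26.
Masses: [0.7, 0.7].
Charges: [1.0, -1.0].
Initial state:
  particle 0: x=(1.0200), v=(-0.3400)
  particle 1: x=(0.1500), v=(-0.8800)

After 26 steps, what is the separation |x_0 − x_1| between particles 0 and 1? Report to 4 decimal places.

step 0: x0=(1.0200) x1=(0.1500)
step 1: x0=(1.0165) x1=(0.1413)
step 2: x0=(1.0128) x1=(0.1328)
step 3: x0=(1.0089) x1=(0.1245)
step 4: x0=(1.0048) x1=(0.1164)
step 5: x0=(1.0005) x1=(0.1085)
step 6: x0=(0.9960) x1=(0.1008)
step 7: x0=(0.9913) x1=(0.0933)
step 8: x0=(0.9865) x1=(0.0859)
step 9: x0=(0.9814) x1=(0.0788)
step 10: x0=(0.9761) x1=(0.0719)
step 11: x0=(0.9707) x1=(0.0651)
step 12: x0=(0.9651) x1=(0.0585)
step 13: x0=(0.9592) x1=(0.0522)
step 14: x0=(0.9532) x1=(0.0460)
step 15: x0=(0.9471) x1=(0.0399)
step 16: x0=(0.9407) x1=(0.0341)
step 17: x0=(0.9341) x1=(0.0285)
step 18: x0=(0.9273) x1=(0.0231)
step 19: x0=(0.9204) x1=(0.0178)
step 20: x0=(0.9133) x1=(0.0127)
step 21: x0=(0.9059) x1=(0.0079)
step 22: x0=(0.8984) x1=(0.0032)
step 23: x0=(0.8907) x1=(-0.0013)
step 24: x0=(0.8828) x1=(-0.0056)
step 25: x0=(0.8747) x1=(-0.0097)
step 26: x0=(0.8664) x1=(-0.0136)

0.8801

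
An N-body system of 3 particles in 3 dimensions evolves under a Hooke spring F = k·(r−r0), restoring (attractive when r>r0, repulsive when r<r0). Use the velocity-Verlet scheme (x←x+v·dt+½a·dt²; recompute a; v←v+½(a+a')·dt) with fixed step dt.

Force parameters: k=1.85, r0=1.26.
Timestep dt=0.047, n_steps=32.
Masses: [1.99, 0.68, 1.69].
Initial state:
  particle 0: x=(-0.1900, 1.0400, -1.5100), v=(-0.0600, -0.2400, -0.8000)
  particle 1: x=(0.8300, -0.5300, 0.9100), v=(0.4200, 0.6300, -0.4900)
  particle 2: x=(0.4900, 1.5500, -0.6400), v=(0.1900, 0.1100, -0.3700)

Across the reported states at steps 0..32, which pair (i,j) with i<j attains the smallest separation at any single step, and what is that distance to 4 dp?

pair (1,2), distance 0.3566

step 0: x0=(-0.1900, 1.0400, -1.5100) x1=(0.8300, -0.5300, 0.9100) x2=(0.4900, 1.5500, -0.6400)
step 1: x0=(-0.1922, 1.0278, -1.5462) x1=(0.8474, -0.4944, 0.8803) x2=(0.4992, 1.5539, -0.6564)
step 2: x0=(-0.1932, 1.0137, -1.5794) x1=(0.8601, -0.4471, 0.8373) x2=(0.5088, 1.5553, -0.6708)
step 3: x0=(-0.1930, 0.9978, -1.6098) x1=(0.8680, -0.3886, 0.7813) x2=(0.5188, 1.5542, -0.6835)
step 4: x0=(-0.1914, 0.9804, -1.6373) x1=(0.8712, -0.3197, 0.7127) x2=(0.5292, 1.5508, -0.6944)
step 5: x0=(-0.1885, 0.9615, -1.6620) x1=(0.8699, -0.2411, 0.6322) x2=(0.5400, 1.5452, -0.7039)
step 6: x0=(-0.1844, 0.9413, -1.6840) x1=(0.8642, -0.1538, 0.5406) x2=(0.5509, 1.5376, -0.7121)
step 7: x0=(-0.1790, 0.9200, -1.7034) x1=(0.8544, -0.0589, 0.4389) x2=(0.5621, 1.5283, -0.7192)
step 8: x0=(-0.1724, 0.8978, -1.7204) x1=(0.8408, 0.0426, 0.3280) x2=(0.5733, 1.5175, -0.7255)
step 9: x0=(-0.1646, 0.8749, -1.7352) x1=(0.8237, 0.1492, 0.2092) x2=(0.5846, 1.5053, -0.7312)
step 10: x0=(-0.1558, 0.8514, -1.7480) x1=(0.8036, 0.2599, 0.0837) x2=(0.5959, 1.4923, -0.7366)
step 11: x0=(-0.1460, 0.8275, -1.7590) x1=(0.7809, 0.3732, -0.0471) x2=(0.6070, 1.4786, -0.7420)
step 12: x0=(-0.1353, 0.8035, -1.7684) x1=(0.7561, 0.4878, -0.1819) x2=(0.6180, 1.4646, -0.7475)
step 13: x0=(-0.1239, 0.7794, -1.7766) x1=(0.7297, 0.6023, -0.3194) x2=(0.6286, 1.4506, -0.7536)
step 14: x0=(-0.1118, 0.7554, -1.7837) x1=(0.7022, 0.7155, -0.4583) x2=(0.6390, 1.4372, -0.7602)
step 15: x0=(-0.0992, 0.7316, -1.7900) x1=(0.6740, 0.8262, -0.5976) x2=(0.6491, 1.4245, -0.7676)
step 16: x0=(-0.0862, 0.7079, -1.7958) x1=(0.6453, 0.9331, -0.7367) x2=(0.6589, 1.4131, -0.7757)
step 17: x0=(-0.0729, 0.6845, -1.8013) x1=(0.6164, 1.0352, -0.8756) x2=(0.6685, 1.4034, -0.7843)
step 18: x0=(-0.0596, 0.6612, -1.8066) x1=(0.5870, 1.1325, -1.0156) x2=(0.6781, 1.3955, -0.7928)
step 19: x0=(-0.0461, 0.6380, -1.8117) x1=(0.5566, 1.2260, -1.1584) x2=(0.6881, 1.3890, -0.8001)
step 20: x0=(-0.0327, 0.6148, -1.8169) x1=(0.5253, 1.3182, -1.3048) x2=(0.6985, 1.3830, -0.8061)
step 21: x0=(-0.0194, 0.5915, -1.8220) x1=(0.4933, 1.4108, -1.4547) x2=(0.7092, 1.3770, -0.8107)
step 22: x0=(-0.0061, 0.5681, -1.8269) x1=(0.4609, 1.5046, -1.6074) x2=(0.7201, 1.3706, -0.8144)
step 23: x0=(0.0073, 0.5446, -1.8316) x1=(0.4282, 1.5998, -1.7622) x2=(0.7310, 1.3638, -0.8175)
step 24: x0=(0.0209, 0.5211, -1.8360) x1=(0.3953, 1.6961, -1.9183) x2=(0.7418, 1.3566, -0.8204)
step 25: x0=(0.0346, 0.4978, -1.8401) x1=(0.3624, 1.7926, -2.0747) x2=(0.7525, 1.3490, -0.8236)
step 26: x0=(0.0487, 0.4750, -1.8439) x1=(0.3295, 1.8883, -2.2303) x2=(0.7627, 1.3411, -0.8275)
step 27: x0=(0.0630, 0.4530, -1.8474) x1=(0.2969, 1.9820, -2.3840) x2=(0.7724, 1.3331, -0.8324)
step 28: x0=(0.0778, 0.4319, -1.8508) x1=(0.2648, 2.0725, -2.5343) x2=(0.7815, 1.3253, -0.8389)
step 29: x0=(0.0929, 0.4122, -1.8543) x1=(0.2334, 2.1586, -2.6799) x2=(0.7899, 1.3176, -0.8471)
step 30: x0=(0.1083, 0.3941, -1.8581) x1=(0.2031, 2.2390, -2.8193) x2=(0.7975, 1.3104, -0.8575)
step 31: x0=(0.1241, 0.3778, -1.8622) x1=(0.1741, 2.3126, -2.9513) x2=(0.8042, 1.3038, -0.8705)
step 32: x0=(0.1402, 0.3635, -1.8670) x1=(0.1467, 2.3782, -3.0745) x2=(0.8098, 1.2980, -0.8862)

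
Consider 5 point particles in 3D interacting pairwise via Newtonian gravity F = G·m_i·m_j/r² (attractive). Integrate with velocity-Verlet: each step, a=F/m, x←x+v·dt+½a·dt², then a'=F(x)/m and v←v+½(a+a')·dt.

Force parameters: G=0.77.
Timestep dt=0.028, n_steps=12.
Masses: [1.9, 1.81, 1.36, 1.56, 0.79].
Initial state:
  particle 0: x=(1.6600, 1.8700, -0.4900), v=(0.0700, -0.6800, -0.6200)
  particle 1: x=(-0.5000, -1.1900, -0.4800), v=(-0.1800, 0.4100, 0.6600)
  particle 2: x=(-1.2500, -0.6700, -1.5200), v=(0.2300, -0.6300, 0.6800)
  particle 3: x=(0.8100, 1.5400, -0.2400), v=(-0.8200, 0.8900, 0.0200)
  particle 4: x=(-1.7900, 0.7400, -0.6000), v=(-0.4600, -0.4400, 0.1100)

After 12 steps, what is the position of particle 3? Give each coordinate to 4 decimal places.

(0.6008, 1.8397, -0.2621)

step 0: x0=(1.6600, 1.8700, -0.4900) x1=(-0.5000, -1.1900, -0.4800) x2=(-1.2500, -0.6700, -1.5200) x3=(0.8100, 1.5400, -0.2400) x4=(-1.7900, 0.7400, -0.6000)
step 1: x0=(1.6614, 1.8507, -0.5072) x1=(-0.5051, -1.1783, -0.4617) x2=(-1.2434, -0.6876, -1.5007) x3=(0.7875, 1.5651, -0.2396) x4=(-1.8027, 0.7275, -0.5970)
step 2: x0=(1.6618, 1.8310, -0.5242) x1=(-0.5105, -1.1663, -0.4437) x2=(-1.2364, -0.7053, -1.4808) x3=(0.7661, 1.5903, -0.2397) x4=(-1.8150, 0.7147, -0.5941)
step 3: x0=(1.6611, 1.8110, -0.5409) x1=(-0.5160, -1.1538, -0.4261) x2=(-1.2290, -0.7228, -1.4603) x3=(0.7456, 1.6157, -0.2401) x4=(-1.8269, 0.7016, -0.5912)
step 4: x0=(1.6594, 1.7906, -0.5572) x1=(-0.5217, -1.1410, -0.4088) x2=(-1.2212, -0.7404, -1.4392) x3=(0.7260, 1.6411, -0.2409) x4=(-1.8383, 0.6882, -0.5885)
step 5: x0=(1.6567, 1.7700, -0.5733) x1=(-0.5277, -1.1277, -0.3919) x2=(-1.2131, -0.7579, -1.4175) x3=(0.7074, 1.6665, -0.2422) x4=(-1.8494, 0.6745, -0.5859)
step 6: x0=(1.6530, 1.7492, -0.5891) x1=(-0.5339, -1.1141, -0.3754) x2=(-1.2045, -0.7754, -1.3951) x3=(0.6896, 1.6919, -0.2438) x4=(-1.8600, 0.6604, -0.5833)
step 7: x0=(1.6484, 1.7282, -0.6046) x1=(-0.5403, -1.1001, -0.3593) x2=(-1.1955, -0.7929, -1.3721) x3=(0.6728, 1.7171, -0.2459) x4=(-1.8703, 0.6461, -0.5809)
step 8: x0=(1.6428, 1.7071, -0.6198) x1=(-0.5470, -1.0858, -0.3437) x2=(-1.1861, -0.8102, -1.3484) x3=(0.6568, 1.7421, -0.2484) x4=(-1.8801, 0.6314, -0.5785)
step 9: x0=(1.6362, 1.6860, -0.6347) x1=(-0.5539, -1.0711, -0.3286) x2=(-1.1763, -0.8275, -1.3240) x3=(0.6417, 1.7670, -0.2512) x4=(-1.8894, 0.6164, -0.5762)
step 10: x0=(1.6288, 1.6647, -0.6494) x1=(-0.5611, -1.0560, -0.3139) x2=(-1.1661, -0.8447, -1.2988) x3=(0.6273, 1.7915, -0.2545) x4=(-1.8984, 0.6011, -0.5739)
step 11: x0=(1.6205, 1.6435, -0.6637) x1=(-0.5686, -1.0406, -0.2998) x2=(-1.1554, -0.8618, -1.2729) x3=(0.6137, 1.8158, -0.2581) x4=(-1.9068, 0.5854, -0.5717)
step 12: x0=(1.6114, 1.6222, -0.6777) x1=(-0.5763, -1.0248, -0.2862) x2=(-1.1442, -0.8788, -1.2462) x3=(0.6008, 1.8397, -0.2621) x4=(-1.9149, 0.5695, -0.5696)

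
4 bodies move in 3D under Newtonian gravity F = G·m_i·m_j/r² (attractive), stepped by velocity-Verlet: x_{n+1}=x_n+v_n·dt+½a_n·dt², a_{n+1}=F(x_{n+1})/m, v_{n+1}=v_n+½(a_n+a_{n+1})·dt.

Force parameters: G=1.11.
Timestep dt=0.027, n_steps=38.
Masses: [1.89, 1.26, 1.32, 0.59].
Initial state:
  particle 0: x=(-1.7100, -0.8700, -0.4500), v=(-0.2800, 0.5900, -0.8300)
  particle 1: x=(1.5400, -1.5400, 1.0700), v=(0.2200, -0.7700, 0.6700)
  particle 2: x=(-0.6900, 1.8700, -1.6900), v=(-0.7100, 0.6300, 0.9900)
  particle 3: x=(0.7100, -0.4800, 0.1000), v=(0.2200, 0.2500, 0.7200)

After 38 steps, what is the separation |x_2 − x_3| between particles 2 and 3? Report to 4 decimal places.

3.8514

step 0: x0=(-1.7100, -0.8700, -0.4500) x1=(1.5400, -1.5400, 1.0700) x2=(-0.6900, 1.8700, -1.6900) x3=(0.7100, -0.4800, 0.1000)
step 1: x0=(-1.7175, -0.8540, -0.4724) x1=(1.5458, -1.5607, 1.0880) x2=(-0.7092, 1.8869, -1.6632) x3=(0.7159, -0.4734, 0.1195)
step 2: x0=(-1.7248, -0.8380, -0.4948) x1=(1.5515, -1.5813, 1.1058) x2=(-0.7284, 1.9036, -1.6363) x3=(0.7217, -0.4669, 0.1391)
step 3: x0=(-1.7319, -0.8218, -0.5172) x1=(1.5569, -1.6016, 1.1235) x2=(-0.7476, 1.9202, -1.6093) x3=(0.7274, -0.4607, 0.1588)
step 4: x0=(-1.7389, -0.8056, -0.5396) x1=(1.5621, -1.6219, 1.1410) x2=(-0.7668, 1.9365, -1.5822) x3=(0.7330, -0.4546, 0.1785)
step 5: x0=(-1.7457, -0.7892, -0.5619) x1=(1.5672, -1.6419, 1.1584) x2=(-0.7860, 1.9526, -1.5551) x3=(0.7385, -0.4487, 0.1984)
step 6: x0=(-1.7523, -0.7728, -0.5843) x1=(1.5721, -1.6618, 1.1755) x2=(-0.8052, 1.9685, -1.5278) x3=(0.7440, -0.4431, 0.2183)
step 7: x0=(-1.7588, -0.7562, -0.6066) x1=(1.5767, -1.6816, 1.1926) x2=(-0.8245, 1.9842, -1.5004) x3=(0.7493, -0.4376, 0.2383)
step 8: x0=(-1.7651, -0.7396, -0.6289) x1=(1.5813, -1.7012, 1.2095) x2=(-0.8437, 1.9997, -1.4729) x3=(0.7545, -0.4323, 0.2583)
step 9: x0=(-1.7713, -0.7229, -0.6512) x1=(1.5856, -1.7206, 1.2262) x2=(-0.8630, 2.0150, -1.4454) x3=(0.7597, -0.4272, 0.2784)
step 10: x0=(-1.7773, -0.7061, -0.6735) x1=(1.5898, -1.7398, 1.2428) x2=(-0.8823, 2.0301, -1.4177) x3=(0.7647, -0.4222, 0.2986)
step 11: x0=(-1.7832, -0.6891, -0.6957) x1=(1.5938, -1.7590, 1.2593) x2=(-0.9016, 2.0450, -1.3900) x3=(0.7697, -0.4175, 0.3188)
step 12: x0=(-1.7889, -0.6721, -0.7180) x1=(1.5976, -1.7779, 1.2756) x2=(-0.9209, 2.0596, -1.3622) x3=(0.7745, -0.4129, 0.3390)
step 13: x0=(-1.7945, -0.6550, -0.7402) x1=(1.6013, -1.7967, 1.2918) x2=(-0.9403, 2.0741, -1.3343) x3=(0.7793, -0.4085, 0.3592)
step 14: x0=(-1.7999, -0.6377, -0.7623) x1=(1.6049, -1.8153, 1.3078) x2=(-0.9596, 2.0883, -1.3063) x3=(0.7840, -0.4043, 0.3795)
step 15: x0=(-1.8052, -0.6204, -0.7845) x1=(1.6082, -1.8338, 1.3237) x2=(-0.9790, 2.1022, -1.2783) x3=(0.7886, -0.4002, 0.3998)
step 16: x0=(-1.8104, -0.6029, -0.8066) x1=(1.6115, -1.8522, 1.3395) x2=(-0.9984, 2.1160, -1.2502) x3=(0.7930, -0.3963, 0.4201)
step 17: x0=(-1.8154, -0.5853, -0.8287) x1=(1.6146, -1.8704, 1.3552) x2=(-1.0178, 2.1295, -1.2220) x3=(0.7974, -0.3926, 0.4405)
step 18: x0=(-1.8203, -0.5677, -0.8507) x1=(1.6175, -1.8884, 1.3708) x2=(-1.0372, 2.1428, -1.1938) x3=(0.8018, -0.3890, 0.4608)
step 19: x0=(-1.8250, -0.5499, -0.8727) x1=(1.6204, -1.9063, 1.3862) x2=(-1.0566, 2.1559, -1.1655) x3=(0.8060, -0.3856, 0.4812)
step 20: x0=(-1.8297, -0.5320, -0.8947) x1=(1.6230, -1.9240, 1.4015) x2=(-1.0761, 2.1687, -1.1372) x3=(0.8101, -0.3824, 0.5015)
step 21: x0=(-1.8342, -0.5139, -0.9166) x1=(1.6256, -1.9416, 1.4167) x2=(-1.0955, 2.1813, -1.1088) x3=(0.8142, -0.3793, 0.5219)
step 22: x0=(-1.8386, -0.4958, -0.9385) x1=(1.6280, -1.9590, 1.4318) x2=(-1.1150, 2.1937, -1.0804) x3=(0.8182, -0.3763, 0.5423)
step 23: x0=(-1.8428, -0.4776, -0.9603) x1=(1.6303, -1.9763, 1.4468) x2=(-1.1345, 2.2058, -1.0519) x3=(0.8220, -0.3735, 0.5626)
step 24: x0=(-1.8470, -0.4592, -0.9821) x1=(1.6325, -1.9934, 1.4617) x2=(-1.1540, 2.2176, -1.0234) x3=(0.8258, -0.3709, 0.5830)
step 25: x0=(-1.8510, -0.4407, -1.0039) x1=(1.6346, -2.0104, 1.4764) x2=(-1.1735, 2.2293, -0.9949) x3=(0.8296, -0.3684, 0.6033)
step 26: x0=(-1.8549, -0.4221, -1.0255) x1=(1.6365, -2.0273, 1.4911) x2=(-1.1931, 2.2406, -0.9663) x3=(0.8332, -0.3661, 0.6237)
step 27: x0=(-1.8588, -0.4033, -1.0472) x1=(1.6383, -2.0440, 1.5056) x2=(-1.2126, 2.2518, -0.9378) x3=(0.8368, -0.3639, 0.6440)
step 28: x0=(-1.8625, -0.3845, -1.0687) x1=(1.6400, -2.0606, 1.5201) x2=(-1.2322, 2.2627, -0.9091) x3=(0.8403, -0.3619, 0.6644)
step 29: x0=(-1.8660, -0.3655, -1.0903) x1=(1.6416, -2.0770, 1.5344) x2=(-1.2517, 2.2733, -0.8805) x3=(0.8437, -0.3600, 0.6847)
step 30: x0=(-1.8695, -0.3464, -1.1117) x1=(1.6431, -2.0933, 1.5487) x2=(-1.2713, 2.2837, -0.8519) x3=(0.8470, -0.3582, 0.7050)
step 31: x0=(-1.8729, -0.3272, -1.1331) x1=(1.6445, -2.1094, 1.5628) x2=(-1.2909, 2.2938, -0.8232) x3=(0.8503, -0.3566, 0.7252)
step 32: x0=(-1.8762, -0.3078, -1.1544) x1=(1.6457, -2.1254, 1.5769) x2=(-1.3105, 2.3037, -0.7946) x3=(0.8535, -0.3551, 0.7455)
step 33: x0=(-1.8794, -0.2883, -1.1757) x1=(1.6469, -2.1413, 1.5909) x2=(-1.3301, 2.3134, -0.7659) x3=(0.8566, -0.3538, 0.7657)
step 34: x0=(-1.8825, -0.2687, -1.1969) x1=(1.6480, -2.1570, 1.6048) x2=(-1.3498, 2.3228, -0.7373) x3=(0.8596, -0.3526, 0.7859)
step 35: x0=(-1.8855, -0.2490, -1.2180) x1=(1.6489, -2.1726, 1.6186) x2=(-1.3694, 2.3319, -0.7087) x3=(0.8626, -0.3515, 0.8061)
step 36: x0=(-1.8884, -0.2291, -1.2390) x1=(1.6498, -2.1880, 1.6323) x2=(-1.3890, 2.3408, -0.6801) x3=(0.8655, -0.3505, 0.8263)
step 37: x0=(-1.8912, -0.2092, -1.2599) x1=(1.6505, -2.2033, 1.6459) x2=(-1.4087, 2.3494, -0.6515) x3=(0.8684, -0.3497, 0.8465)
step 38: x0=(-1.8939, -0.1891, -1.2808) x1=(1.6512, -2.2185, 1.6594) x2=(-1.4283, 2.3578, -0.6229) x3=(0.8712, -0.3490, 0.8666)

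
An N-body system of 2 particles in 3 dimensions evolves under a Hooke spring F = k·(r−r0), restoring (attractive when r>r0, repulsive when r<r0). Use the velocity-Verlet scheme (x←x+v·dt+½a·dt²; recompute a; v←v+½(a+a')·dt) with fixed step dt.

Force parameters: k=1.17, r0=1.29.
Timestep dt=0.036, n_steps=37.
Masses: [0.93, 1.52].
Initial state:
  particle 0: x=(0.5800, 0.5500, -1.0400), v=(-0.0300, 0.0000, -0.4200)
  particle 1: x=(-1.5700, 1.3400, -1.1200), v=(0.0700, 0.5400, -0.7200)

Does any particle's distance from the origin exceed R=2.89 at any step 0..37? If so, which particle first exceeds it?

step 0: x0=(0.5800, 0.5500, -1.0400) x1=(-1.5700, 1.3400, -1.1200)
step 1: x0=(0.5782, 0.5503, -1.0551) x1=(-1.5670, 1.3593, -1.1459)
step 2: x0=(0.5748, 0.5511, -1.0704) x1=(-1.5631, 1.3782, -1.1718)
step 3: x0=(0.5699, 0.5526, -1.0856) x1=(-1.5582, 1.3967, -1.1976)
step 4: x0=(0.5635, 0.5546, -1.1010) x1=(-1.5524, 1.4149, -1.2234)
step 5: x0=(0.5555, 0.5573, -1.1165) x1=(-1.5457, 1.4327, -1.2491)
step 6: x0=(0.5461, 0.5606, -1.1320) x1=(-1.5381, 1.4502, -1.2747)
step 7: x0=(0.5352, 0.5645, -1.1477) x1=(-1.5296, 1.4672, -1.3003)
step 8: x0=(0.5229, 0.5690, -1.1634) x1=(-1.5202, 1.4839, -1.3259)
step 9: x0=(0.5092, 0.5742, -1.1793) x1=(-1.5099, 1.5001, -1.3513)
step 10: x0=(0.4940, 0.5800, -1.1953) x1=(-1.4988, 1.5160, -1.3767)
step 11: x0=(0.4776, 0.5865, -1.2114) x1=(-1.4869, 1.5315, -1.4020)
step 12: x0=(0.4598, 0.5935, -1.2276) x1=(-1.4741, 1.5466, -1.4273)
step 13: x0=(0.4407, 0.6012, -1.2440) x1=(-1.4606, 1.5614, -1.4524)
step 14: x0=(0.4204, 0.6096, -1.2605) x1=(-1.4463, 1.5757, -1.4775)
step 15: x0=(0.3989, 0.6185, -1.2771) x1=(-1.4313, 1.5897, -1.5025)
step 16: x0=(0.3763, 0.6281, -1.2939) x1=(-1.4156, 1.6033, -1.5274)
step 17: x0=(0.3526, 0.6382, -1.3108) x1=(-1.3993, 1.6165, -1.5522)
step 18: x0=(0.3279, 0.6489, -1.3279) x1=(-1.3823, 1.6294, -1.5769)
step 19: x0=(0.3021, 0.6602, -1.3451) x1=(-1.3647, 1.6419, -1.6016)
step 20: x0=(0.2755, 0.6720, -1.3624) x1=(-1.3465, 1.6542, -1.6261)
step 21: x0=(0.2480, 0.6843, -1.3799) x1=(-1.3278, 1.6660, -1.6506)
step 22: x0=(0.2197, 0.6972, -1.3975) x1=(-1.3086, 1.6776, -1.6750)
step 23: x0=(0.1906, 0.7105, -1.4153) x1=(-1.2890, 1.6889, -1.6993)
step 24: x0=(0.1609, 0.7243, -1.4332) x1=(-1.2690, 1.6999, -1.7235)
step 25: x0=(0.1306, 0.7384, -1.4512) x1=(-1.2485, 1.7107, -1.7477)
step 26: x0=(0.0997, 0.7530, -1.4693) x1=(-1.2278, 1.7212, -1.7718)
step 27: x0=(0.0683, 0.7680, -1.4876) x1=(-1.2067, 1.7315, -1.7958)
step 28: x0=(0.0364, 0.7832, -1.5059) x1=(-1.1854, 1.7416, -1.8197)
step 29: x0=(0.0042, 0.7988, -1.5244) x1=(-1.1638, 1.7516, -1.8436)
step 30: x0=(-0.0283, 0.8146, -1.5429) x1=(-1.1421, 1.7613, -1.8674)
step 31: x0=(-0.0610, 0.8306, -1.5615) x1=(-1.1202, 1.7710, -1.8912)
step 32: x0=(-0.0940, 0.8468, -1.5802) x1=(-1.0981, 1.7805, -1.9150)
step 33: x0=(-0.1271, 0.8631, -1.5989) x1=(-1.0760, 1.7899, -1.9387)
step 34: x0=(-0.1602, 0.8795, -1.6177) x1=(-1.0539, 1.7993, -1.9624)
step 35: x0=(-0.1935, 0.8960, -1.6364) x1=(-1.0317, 1.8087, -1.9861)
step 36: x0=(-0.2267, 0.9124, -1.6552) x1=(-1.0095, 1.8181, -2.0098)
step 37: x0=(-0.2599, 0.9288, -1.6739) x1=(-0.9873, 1.8275, -2.0335)

yes, particle 1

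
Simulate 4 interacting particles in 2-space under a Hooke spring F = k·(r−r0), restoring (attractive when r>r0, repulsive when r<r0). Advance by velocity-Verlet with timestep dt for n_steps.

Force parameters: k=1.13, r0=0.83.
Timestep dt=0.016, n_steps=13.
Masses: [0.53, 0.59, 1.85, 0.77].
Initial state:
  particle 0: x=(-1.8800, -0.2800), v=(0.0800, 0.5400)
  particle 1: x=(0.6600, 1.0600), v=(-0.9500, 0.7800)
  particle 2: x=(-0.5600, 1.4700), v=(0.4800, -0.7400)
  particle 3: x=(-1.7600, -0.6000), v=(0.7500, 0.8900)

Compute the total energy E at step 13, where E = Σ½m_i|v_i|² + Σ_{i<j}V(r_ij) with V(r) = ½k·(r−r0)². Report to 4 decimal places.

step 0: x0=(-1.8800, -0.2800) x1=(0.6600, 1.0600) x2=(-0.5600, 1.4700) x3=(-1.7600, -0.6000)
step 1: x0=(-1.8781, -0.2707) x1=(0.6438, 1.0720) x2=(-0.5524, 1.4580) x3=(-1.7475, -0.5854)
step 2: x0=(-1.8748, -0.2600) x1=(0.6257, 1.0830) x2=(-0.5450, 1.4455) x3=(-1.7340, -0.5700)
step 3: x0=(-1.8702, -0.2480) x1=(0.6058, 1.0930) x2=(-0.5378, 1.4327) x3=(-1.7195, -0.5538)
step 4: x0=(-1.8643, -0.2347) x1=(0.5840, 1.1021) x2=(-0.5308, 1.4195) x3=(-1.7040, -0.5369)
step 5: x0=(-1.8572, -0.2200) x1=(0.5604, 1.1101) x2=(-0.5239, 1.4059) x3=(-1.6875, -0.5192)
step 6: x0=(-1.8489, -0.2042) x1=(0.5351, 1.1172) x2=(-0.5173, 1.3920) x3=(-1.6701, -0.5008)
step 7: x0=(-1.8393, -0.1870) x1=(0.5080, 1.1233) x2=(-0.5109, 1.3777) x3=(-1.6517, -0.4817)
step 8: x0=(-1.8286, -0.1686) x1=(0.4794, 1.1284) x2=(-0.5047, 1.3631) x3=(-1.6325, -0.4619)
step 9: x0=(-1.8167, -0.1491) x1=(0.4492, 1.1326) x2=(-0.4986, 1.3482) x3=(-1.6123, -0.4415)
step 10: x0=(-1.8038, -0.1283) x1=(0.4174, 1.1359) x2=(-0.4928, 1.3330) x3=(-1.5912, -0.4203)
step 11: x0=(-1.7897, -0.1065) x1=(0.3842, 1.1382) x2=(-0.4872, 1.3174) x3=(-1.5693, -0.3985)
step 12: x0=(-1.7746, -0.0835) x1=(0.3497, 1.1396) x2=(-0.4818, 1.3016) x3=(-1.5465, -0.3761)
step 13: x0=(-1.7584, -0.0594) x1=(0.3138, 1.1402) x2=(-0.4766, 1.2855) x3=(-1.5229, -0.3531)
step 0 velocities: v0=(0.0800, 0.5400) v1=(-0.9500, 0.7800) v2=(0.4800, -0.7400) v3=(0.7500, 0.8900)
step 0: KE=1.7659, PE=7.5386, E=9.3045
step 13 velocities: v0=(1.0381, 1.5341) v1=(-2.2806, 0.0070) v2=(0.3187, -1.0143) v3=(1.4976, 1.4570)
step 13: KE=5.1700, PE=4.1330, E=9.3030

9.3030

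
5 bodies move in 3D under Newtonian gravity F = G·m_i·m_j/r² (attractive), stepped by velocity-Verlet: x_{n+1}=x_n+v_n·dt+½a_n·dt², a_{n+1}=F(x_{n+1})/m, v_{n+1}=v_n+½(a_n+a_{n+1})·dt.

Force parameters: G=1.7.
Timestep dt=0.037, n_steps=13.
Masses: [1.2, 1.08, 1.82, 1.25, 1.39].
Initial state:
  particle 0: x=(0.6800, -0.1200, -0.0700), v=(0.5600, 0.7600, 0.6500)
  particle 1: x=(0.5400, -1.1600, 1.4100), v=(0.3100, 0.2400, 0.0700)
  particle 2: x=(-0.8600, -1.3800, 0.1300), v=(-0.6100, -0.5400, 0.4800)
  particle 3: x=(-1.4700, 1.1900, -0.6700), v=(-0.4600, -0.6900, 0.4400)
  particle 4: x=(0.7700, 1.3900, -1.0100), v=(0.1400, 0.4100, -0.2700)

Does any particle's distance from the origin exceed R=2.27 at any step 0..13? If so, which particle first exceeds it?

step 0: x0=(0.6800, -0.1200, -0.0700) x1=(0.5400, -1.1600, 1.4100) x2=(-0.8600, -1.3800, 0.1300) x3=(-1.4700, 1.1900, -0.6700) x4=(0.7700, 1.3900, -1.0100)
step 1: x0=(0.7001, -0.0919, -0.0459) x1=(0.5510, -1.1508, 1.4117) x2=(-0.8820, -1.3994, 0.1479) x3=(-1.4864, 1.1641, -0.6536) x4=(0.7748, 1.4046, -1.0196)
step 2: x0=(0.7191, -0.0638, -0.0217) x1=(0.5612, -1.1409, 1.4117) x2=(-0.9030, -1.4178, 0.1659) x3=(-1.5017, 1.1374, -0.6369) x4=(0.7788, 1.4179, -1.0283)
step 3: x0=(0.7370, -0.0358, 0.0024) x1=(0.5705, -1.1303, 1.4100) x2=(-0.9229, -1.4351, 0.1841) x3=(-1.5158, 1.1099, -0.6200) x4=(0.7821, 1.4300, -1.0363)
step 4: x0=(0.7537, -0.0077, 0.0266) x1=(0.5789, -1.1191, 1.4065) x2=(-0.9419, -1.4513, 0.2025) x3=(-1.5287, 1.0817, -0.6028) x4=(0.7847, 1.4409, -1.0434)
step 5: x0=(0.7694, 0.0202, 0.0508) x1=(0.5864, -1.1072, 1.4015) x2=(-0.9599, -1.4665, 0.2210) x3=(-1.5405, 1.0528, -0.5853) x4=(0.7866, 1.4507, -1.0496)
step 6: x0=(0.7840, 0.0481, 0.0750) x1=(0.5931, -1.0946, 1.3948) x2=(-0.9770, -1.4807, 0.2396) x3=(-1.5512, 1.0232, -0.5675) x4=(0.7879, 1.4593, -1.0549)
step 7: x0=(0.7976, 0.0758, 0.0991) x1=(0.5989, -1.0813, 1.3865) x2=(-0.9931, -1.4938, 0.2584) x3=(-1.5607, 0.9928, -0.5495) x4=(0.7885, 1.4667, -1.0594)
step 8: x0=(0.8101, 0.1034, 0.1231) x1=(0.6038, -1.0672, 1.3767) x2=(-1.0084, -1.5059, 0.2773) x3=(-1.5691, 0.9617, -0.5312) x4=(0.7885, 1.4730, -1.0630)
step 9: x0=(0.8216, 0.1309, 0.1470) x1=(0.6079, -1.0525, 1.3652) x2=(-1.0227, -1.5170, 0.2963) x3=(-1.5764, 0.9300, -0.5127) x4=(0.7879, 1.4782, -1.0657)
step 10: x0=(0.8320, 0.1582, 0.1708) x1=(0.6110, -1.0370, 1.3522) x2=(-1.0362, -1.5271, 0.3154) x3=(-1.5825, 0.8975, -0.4938) x4=(0.7867, 1.4822, -1.0674)
step 11: x0=(0.8414, 0.1852, 0.1945) x1=(0.6133, -1.0208, 1.3377) x2=(-1.0488, -1.5362, 0.3346) x3=(-1.5875, 0.8644, -0.4747) x4=(0.7849, 1.4851, -1.0682)
step 12: x0=(0.8498, 0.2120, 0.2180) x1=(0.6148, -1.0038, 1.3217) x2=(-1.0606, -1.5442, 0.3538) x3=(-1.5914, 0.8305, -0.4552) x4=(0.7826, 1.4870, -1.0681)
step 13: x0=(0.8572, 0.2385, 0.2413) x1=(0.6153, -0.9860, 1.3041) x2=(-1.0716, -1.5512, 0.3732) x3=(-1.5941, 0.7960, -0.4355) x4=(0.7797, 1.4877, -1.0670)

no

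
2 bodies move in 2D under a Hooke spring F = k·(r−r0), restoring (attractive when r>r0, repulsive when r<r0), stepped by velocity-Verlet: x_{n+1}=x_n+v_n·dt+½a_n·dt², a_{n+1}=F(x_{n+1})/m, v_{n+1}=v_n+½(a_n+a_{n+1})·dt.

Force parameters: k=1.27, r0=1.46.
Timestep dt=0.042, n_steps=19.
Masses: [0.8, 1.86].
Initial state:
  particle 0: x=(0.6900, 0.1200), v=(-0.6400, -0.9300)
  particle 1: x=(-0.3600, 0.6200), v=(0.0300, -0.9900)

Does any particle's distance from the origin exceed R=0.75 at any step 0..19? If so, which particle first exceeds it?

yes, particle 0

step 0: x0=(0.6900, 0.1200) x1=(-0.3600, 0.6200)
step 1: x0=(0.6635, 0.0808) x1=(-0.3589, 0.5785)
step 2: x0=(0.6378, 0.0411) x1=(-0.3582, 0.5372)
step 3: x0=(0.6130, 0.0011) x1=(-0.3578, 0.4960)
step 4: x0=(0.5891, -0.0395) x1=(-0.3578, 0.4551)
step 5: x0=(0.5662, -0.0805) x1=(-0.3582, 0.4143)
step 6: x0=(0.5443, -0.1221) x1=(-0.3591, 0.3739)
step 7: x0=(0.5234, -0.1643) x1=(-0.3605, 0.3336)
step 8: x0=(0.5036, -0.2071) x1=(-0.3623, 0.2936)
step 9: x0=(0.4850, -0.2505) x1=(-0.3645, 0.2539)
step 10: x0=(0.4675, -0.2946) x1=(-0.3673, 0.2145)
step 11: x0=(0.4511, -0.3394) x1=(-0.3706, 0.1754)
step 12: x0=(0.4359, -0.3849) x1=(-0.3743, 0.1366)
step 13: x0=(0.4219, -0.4312) x1=(-0.3786, 0.0981)
step 14: x0=(0.4090, -0.4783) x1=(-0.3834, 0.0600)
step 15: x0=(0.3973, -0.5261) x1=(-0.3886, 0.0222)
step 16: x0=(0.3868, -0.5748) x1=(-0.3944, -0.0152)
step 17: x0=(0.3773, -0.6243) x1=(-0.4006, -0.0524)
step 18: x0=(0.3691, -0.6745) x1=(-0.4074, -0.0891)
step 19: x0=(0.3618, -0.7256) x1=(-0.4146, -0.1255)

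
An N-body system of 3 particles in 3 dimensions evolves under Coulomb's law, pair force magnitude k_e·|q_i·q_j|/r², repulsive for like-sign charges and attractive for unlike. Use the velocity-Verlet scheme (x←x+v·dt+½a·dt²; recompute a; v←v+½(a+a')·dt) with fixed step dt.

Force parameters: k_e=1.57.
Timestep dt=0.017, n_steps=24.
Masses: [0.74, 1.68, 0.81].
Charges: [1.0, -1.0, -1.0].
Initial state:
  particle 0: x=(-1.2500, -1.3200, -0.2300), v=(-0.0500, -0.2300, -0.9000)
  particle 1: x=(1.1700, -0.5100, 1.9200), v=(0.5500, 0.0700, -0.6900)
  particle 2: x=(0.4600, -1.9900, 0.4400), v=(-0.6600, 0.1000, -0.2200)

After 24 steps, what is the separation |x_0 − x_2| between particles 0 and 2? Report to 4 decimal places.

step 0: x0=(-1.2500, -1.3200, -0.2300) x1=(1.1700, -0.5100, 1.9200) x2=(0.4600, -1.9900, 0.4400)
step 1: x0=(-1.2508, -1.3239, -0.2453) x1=(1.1794, -0.5088, 1.9083) x2=(0.4487, -1.9883, 0.4362)
step 2: x0=(-1.2513, -1.3279, -0.2604) x1=(1.1887, -0.5076, 1.8966) x2=(0.4372, -1.9867, 0.4323)
step 3: x0=(-1.2517, -1.3319, -0.2755) x1=(1.1981, -0.5063, 1.8849) x2=(0.4256, -1.9850, 0.4282)
step 4: x0=(-1.2520, -1.3360, -0.2905) x1=(1.2074, -0.5050, 1.8732) x2=(0.4138, -1.9834, 0.4240)
step 5: x0=(-1.2520, -1.3401, -0.3053) x1=(1.2168, -0.5037, 1.8616) x2=(0.4018, -1.9818, 0.4197)
step 6: x0=(-1.2518, -1.3442, -0.3201) x1=(1.2261, -0.5023, 1.8500) x2=(0.3897, -1.9803, 0.4152)
step 7: x0=(-1.2515, -1.3484, -0.3348) x1=(1.2355, -0.5009, 1.8384) x2=(0.3773, -1.9787, 0.4107)
step 8: x0=(-1.2510, -1.3526, -0.3494) x1=(1.2449, -0.4995, 1.8268) x2=(0.3648, -1.9772, 0.4059)
step 9: x0=(-1.2503, -1.3569, -0.3639) x1=(1.2542, -0.4980, 1.8153) x2=(0.3521, -1.9757, 0.4011)
step 10: x0=(-1.2494, -1.3612, -0.3783) x1=(1.2636, -0.4966, 1.8037) x2=(0.3393, -1.9743, 0.3961)
step 11: x0=(-1.2483, -1.3656, -0.3925) x1=(1.2730, -0.4950, 1.7922) x2=(0.3262, -1.9728, 0.3910)
step 12: x0=(-1.2471, -1.3700, -0.4067) x1=(1.2824, -0.4935, 1.7807) x2=(0.3130, -1.9714, 0.3857)
step 13: x0=(-1.2456, -1.3744, -0.4207) x1=(1.2918, -0.4919, 1.7693) x2=(0.2996, -1.9700, 0.3803)
step 14: x0=(-1.2440, -1.3789, -0.4347) x1=(1.3012, -0.4903, 1.7578) x2=(0.2860, -1.9686, 0.3748)
step 15: x0=(-1.2421, -1.3835, -0.4485) x1=(1.3106, -0.4887, 1.7464) x2=(0.2722, -1.9672, 0.3691)
step 16: x0=(-1.2401, -1.3881, -0.4622) x1=(1.3200, -0.4871, 1.7349) x2=(0.2582, -1.9659, 0.3633)
step 17: x0=(-1.2379, -1.3927, -0.4758) x1=(1.3294, -0.4854, 1.7235) x2=(0.2440, -1.9645, 0.3573)
step 18: x0=(-1.2355, -1.3974, -0.4893) x1=(1.3388, -0.4837, 1.7121) x2=(0.2297, -1.9632, 0.3512)
step 19: x0=(-1.2329, -1.4021, -0.5027) x1=(1.3483, -0.4819, 1.7008) x2=(0.2151, -1.9619, 0.3449)
step 20: x0=(-1.2301, -1.4069, -0.5159) x1=(1.3577, -0.4802, 1.6894) x2=(0.2003, -1.9606, 0.3385)
step 21: x0=(-1.2271, -1.4117, -0.5290) x1=(1.3672, -0.4784, 1.6781) x2=(0.1854, -1.9593, 0.3320)
step 22: x0=(-1.2239, -1.4166, -0.5420) x1=(1.3767, -0.4765, 1.6667) x2=(0.1702, -1.9580, 0.3253)
step 23: x0=(-1.2205, -1.4215, -0.5548) x1=(1.3861, -0.4747, 1.6554) x2=(0.1548, -1.9567, 0.3184)
step 24: x0=(-1.2169, -1.4265, -0.5675) x1=(1.3956, -0.4728, 1.6441) x2=(0.1393, -1.9555, 0.3114)

1.7004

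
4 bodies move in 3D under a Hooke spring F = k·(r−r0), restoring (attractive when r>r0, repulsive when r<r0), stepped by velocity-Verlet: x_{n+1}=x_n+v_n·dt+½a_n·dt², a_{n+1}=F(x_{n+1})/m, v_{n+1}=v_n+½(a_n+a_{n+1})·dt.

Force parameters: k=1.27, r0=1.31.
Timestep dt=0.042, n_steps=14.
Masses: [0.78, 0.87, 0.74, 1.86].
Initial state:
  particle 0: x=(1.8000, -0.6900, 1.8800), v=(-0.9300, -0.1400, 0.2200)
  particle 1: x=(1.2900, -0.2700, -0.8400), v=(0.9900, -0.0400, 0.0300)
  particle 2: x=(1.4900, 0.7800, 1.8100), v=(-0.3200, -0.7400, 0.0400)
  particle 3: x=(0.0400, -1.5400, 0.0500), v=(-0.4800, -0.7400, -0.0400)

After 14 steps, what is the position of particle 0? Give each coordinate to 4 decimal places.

step 0: x0=(1.8000, -0.6900, 1.8800) x1=(1.2900, -0.2700, -0.8400) x2=(1.4900, 0.7800, 1.8100) x3=(0.0400, -1.5400, 0.0500)
step 1: x0=(1.7592, -0.6959, 1.8858) x1=(1.3315, -0.2718, -0.8346) x2=(1.4751, 0.7457, 1.8079) x3=(0.0212, -1.5697, 0.0493)
step 2: x0=(1.7151, -0.7020, 1.8848) x1=(1.3726, -0.2740, -0.8211) x2=(1.4575, 0.7050, 1.7984) x3=(0.0050, -1.5967, 0.0507)
step 3: x0=(1.6680, -0.7084, 1.8769) x1=(1.4130, -0.2766, -0.7994) x2=(1.4372, 0.6583, 1.7815) x3=(-0.0085, -1.6208, 0.0540)
step 4: x0=(1.6180, -0.7153, 1.8625) x1=(1.4523, -0.2800, -0.7699) x2=(1.4143, 0.6058, 1.7575) x3=(-0.0192, -1.6422, 0.0593)
step 5: x0=(1.5654, -0.7227, 1.8415) x1=(1.4902, -0.2841, -0.7327) x2=(1.3890, 0.5478, 1.7266) x3=(-0.0273, -1.6608, 0.0664)
step 6: x0=(1.5104, -0.7309, 1.8145) x1=(1.5266, -0.2892, -0.6883) x2=(1.3613, 0.4848, 1.6890) x3=(-0.0326, -1.6766, 0.0754)
step 7: x0=(1.4534, -0.7400, 1.7815) x1=(1.5611, -0.2953, -0.6370) x2=(1.3314, 0.4171, 1.6452) x3=(-0.0354, -1.6897, 0.0861)
step 8: x0=(1.3946, -0.7502, 1.7431) x1=(1.5935, -0.3026, -0.5793) x2=(1.2995, 0.3454, 1.5956) x3=(-0.0356, -1.7002, 0.0984)
step 9: x0=(1.3343, -0.7616, 1.6997) x1=(1.6236, -0.3113, -0.5159) x2=(1.2657, 0.2701, 1.5407) x3=(-0.0334, -1.7081, 0.1122)
step 10: x0=(1.2726, -0.7744, 1.6517) x1=(1.6512, -0.3213, -0.4472) x2=(1.2302, 0.1916, 1.4809) x3=(-0.0288, -1.7135, 0.1275)
step 11: x0=(1.2100, -0.7886, 1.5997) x1=(1.6762, -0.3328, -0.3740) x2=(1.1932, 0.1107, 1.4167) x3=(-0.0219, -1.7166, 0.1440)
step 12: x0=(1.1464, -0.8046, 1.5442) x1=(1.6985, -0.3459, -0.2969) x2=(1.1549, 0.0279, 1.3488) x3=(-0.0129, -1.7176, 0.1617)
step 13: x0=(1.0823, -0.8222, 1.4859) x1=(1.7182, -0.3607, -0.2166) x2=(1.1153, -0.0563, 1.2776) x3=(-0.0020, -1.7165, 0.1804)
step 14: x0=(1.0176, -0.8417, 1.4252) x1=(1.7353, -0.3770, -0.1338) x2=(1.0748, -0.1413, 1.2036) x3=(0.0109, -1.7135, 0.2000)

(1.0176, -0.8417, 1.4252)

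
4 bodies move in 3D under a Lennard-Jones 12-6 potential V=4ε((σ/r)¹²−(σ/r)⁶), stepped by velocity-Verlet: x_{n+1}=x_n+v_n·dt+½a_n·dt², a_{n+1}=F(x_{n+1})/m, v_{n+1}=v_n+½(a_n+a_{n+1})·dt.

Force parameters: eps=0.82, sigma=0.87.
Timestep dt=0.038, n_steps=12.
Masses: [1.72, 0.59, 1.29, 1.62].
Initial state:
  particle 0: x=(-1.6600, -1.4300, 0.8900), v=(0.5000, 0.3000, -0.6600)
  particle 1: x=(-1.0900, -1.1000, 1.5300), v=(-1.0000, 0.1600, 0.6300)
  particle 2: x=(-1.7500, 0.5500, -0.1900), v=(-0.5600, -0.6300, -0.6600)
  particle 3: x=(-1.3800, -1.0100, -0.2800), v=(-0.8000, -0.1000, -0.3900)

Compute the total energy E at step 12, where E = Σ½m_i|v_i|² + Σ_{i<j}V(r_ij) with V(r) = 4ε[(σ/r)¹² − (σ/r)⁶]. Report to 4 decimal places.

1.3782

step 0: x0=(-1.6600, -1.4300, 0.8900) x1=(-1.0900, -1.1000, 1.5300) x2=(-1.7500, 0.5500, -0.1900) x3=(-1.3800, -1.0100, -0.2800)
step 1: x0=(-1.6427, -1.4195, 0.8624) x1=(-1.1228, -1.0909, 1.5597) x2=(-1.7712, 0.5259, -0.2151) x3=(-1.4105, -1.0139, -0.2942)
step 2: x0=(-1.6274, -1.4100, 0.8307) x1=(-1.1490, -1.0775, 1.5980) x2=(-1.7924, 0.5014, -0.2401) x3=(-1.4414, -1.0178, -0.3072)
step 3: x0=(-1.6124, -1.4003, 0.7970) x1=(-1.1740, -1.0633, 1.6379) x2=(-1.8134, 0.4764, -0.2652) x3=(-1.4725, -1.0220, -0.3188)
step 4: x0=(-1.5967, -1.3897, 0.7629) x1=(-1.2006, -1.0502, 1.6749) x2=(-1.8344, 0.4510, -0.2902) x3=(-1.5038, -1.0263, -0.3289)
step 5: x0=(-1.5801, -1.3780, 0.7288) x1=(-1.2291, -1.0387, 1.7071) x2=(-1.8552, 0.4251, -0.3152) x3=(-1.5354, -1.0308, -0.3372)
step 6: x0=(-1.5629, -1.3651, 0.6946) x1=(-1.2595, -1.0290, 1.7343) x2=(-1.8759, 0.3986, -0.3402) x3=(-1.5671, -1.0354, -0.3436)
step 7: x0=(-1.5452, -1.3511, 0.6603) x1=(-1.2912, -1.0208, 1.7566) x2=(-1.8965, 0.3714, -0.3652) x3=(-1.5990, -1.0402, -0.3480)
step 8: x0=(-1.5273, -1.3361, 0.6256) x1=(-1.3240, -1.0138, 1.7746) x2=(-1.9169, 0.3435, -0.3901) x3=(-1.6308, -1.0451, -0.3506)
step 9: x0=(-1.5094, -1.3202, 0.5907) x1=(-1.3574, -1.0079, 1.7887) x2=(-1.9372, 0.3149, -0.4149) x3=(-1.6626, -1.0498, -0.3516)
step 10: x0=(-1.4914, -1.3038, 0.5563) x1=(-1.3913, -1.0028, 1.7993) x2=(-1.9573, 0.2853, -0.4397) x3=(-1.6944, -1.0541, -0.3520)
step 11: x0=(-1.4732, -1.2873, 0.5235) x1=(-1.4254, -0.9984, 1.8070) x2=(-1.9771, 0.2548, -0.4643) x3=(-1.7265, -1.0574, -0.3531)
step 12: x0=(-1.4542, -1.2712, 0.4941) x1=(-1.4597, -0.9946, 1.8121) x2=(-1.9968, 0.2232, -0.4888) x3=(-1.7595, -1.0592, -0.3569)
step 0 velocities: v0=(0.5000, 0.3000, -0.6600) v1=(-1.0000, 0.1600, 0.6300) v2=(-0.5600, -0.6300, -0.6600) v3=(-0.8000, -0.1000, -0.3900)
step 0: KE=2.4756, PE=-1.0904, E=1.3852
step 12 velocities: v0=(0.5169, 0.4135, -0.7133) v1=(-0.9010, 0.0951, 0.1047) v2=(-0.5136, -0.8493, -0.6416) v3=(-0.8910, -0.0223, -0.1567)
step 12: KE=2.6240, PE=-1.2458, E=1.3782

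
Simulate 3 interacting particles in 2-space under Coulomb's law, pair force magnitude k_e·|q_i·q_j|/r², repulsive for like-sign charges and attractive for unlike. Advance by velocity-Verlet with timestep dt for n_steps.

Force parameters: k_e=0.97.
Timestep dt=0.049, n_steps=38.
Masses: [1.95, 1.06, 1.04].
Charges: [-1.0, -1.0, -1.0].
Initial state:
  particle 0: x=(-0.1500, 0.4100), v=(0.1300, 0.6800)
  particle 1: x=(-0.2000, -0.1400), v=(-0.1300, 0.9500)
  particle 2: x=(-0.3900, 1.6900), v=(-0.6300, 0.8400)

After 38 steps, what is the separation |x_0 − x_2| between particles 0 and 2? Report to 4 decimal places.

2.8822

step 0: x0=(-0.1500, 0.4100) x1=(-0.2000, -0.1400) x2=(-0.3900, 1.6900)
step 1: x0=(-0.1434, 0.4449) x1=(-0.2067, -0.0974) x2=(-0.4210, 1.7321)
step 2: x0=(-0.1362, 0.4832) x1=(-0.2141, -0.0627) x2=(-0.4524, 1.7762)
step 3: x0=(-0.1282, 0.5246) x1=(-0.2225, -0.0358) x2=(-0.4842, 1.8221)
step 4: x0=(-0.1195, 0.5691) x1=(-0.2319, -0.0162) x2=(-0.5163, 1.8699)
step 5: x0=(-0.1100, 0.6163) x1=(-0.2424, -0.0033) x2=(-0.5490, 1.9194)
step 6: x0=(-0.0996, 0.6657) x1=(-0.2540, 0.0036) x2=(-0.5820, 1.9706)
step 7: x0=(-0.0884, 0.7171) x1=(-0.2665, 0.0054) x2=(-0.6156, 2.0235)
step 8: x0=(-0.0765, 0.7701) x1=(-0.2799, 0.0027) x2=(-0.6497, 2.0779)
step 9: x0=(-0.0638, 0.8244) x1=(-0.2942, -0.0038) x2=(-0.6844, 2.1339)
step 10: x0=(-0.0505, 0.8798) x1=(-0.3091, -0.0137) x2=(-0.7195, 2.1912)
step 11: x0=(-0.0365, 0.9359) x1=(-0.3247, -0.0264) x2=(-0.7552, 2.2500)
step 12: x0=(-0.0220, 0.9928) x1=(-0.3409, -0.0416) x2=(-0.7915, 2.3100)
step 13: x0=(-0.0068, 1.0502) x1=(-0.3575, -0.0590) x2=(-0.8284, 2.3712)
step 14: x0=(0.0088, 1.1080) x1=(-0.3745, -0.0783) x2=(-0.8658, 2.4336)
step 15: x0=(0.0250, 1.1661) x1=(-0.3919, -0.0993) x2=(-0.9037, 2.4970)
step 16: x0=(0.0416, 1.2245) x1=(-0.4097, -0.1217) x2=(-0.9422, 2.5615)
step 17: x0=(0.0586, 1.2831) x1=(-0.4277, -0.1455) x2=(-0.9812, 2.6269)
step 18: x0=(0.0761, 1.3419) x1=(-0.4460, -0.1704) x2=(-1.0208, 2.6932)
step 19: x0=(0.0940, 1.4008) x1=(-0.4645, -0.1965) x2=(-1.0609, 2.7603)
step 20: x0=(0.1123, 1.4598) x1=(-0.4832, -0.2234) x2=(-1.1015, 2.8282)
step 21: x0=(0.1309, 1.5189) x1=(-0.5021, -0.2513) x2=(-1.1426, 2.8969)
step 22: x0=(0.1499, 1.5781) x1=(-0.5212, -0.2799) x2=(-1.1841, 2.9662)
step 23: x0=(0.1692, 1.6373) x1=(-0.5404, -0.3093) x2=(-1.2261, 3.0361)
step 24: x0=(0.1888, 1.6966) x1=(-0.5597, -0.3393) x2=(-1.2686, 3.1067)
step 25: x0=(0.2087, 1.7559) x1=(-0.5792, -0.3700) x2=(-1.3115, 3.1778)
step 26: x0=(0.2289, 1.8153) x1=(-0.5988, -0.4012) x2=(-1.3548, 3.2494)
step 27: x0=(0.2493, 1.8746) x1=(-0.6185, -0.4329) x2=(-1.3985, 3.3215)
step 28: x0=(0.2700, 1.9340) x1=(-0.6383, -0.4651) x2=(-1.4425, 3.3941)
step 29: x0=(0.2910, 1.9934) x1=(-0.6582, -0.4978) x2=(-1.4870, 3.4670)
step 30: x0=(0.3122, 2.0529) x1=(-0.6782, -0.5309) x2=(-1.5318, 3.5404)
step 31: x0=(0.3336, 2.1123) x1=(-0.6982, -0.5644) x2=(-1.5769, 3.6142)
step 32: x0=(0.3552, 2.1717) x1=(-0.7183, -0.5982) x2=(-1.6223, 3.6883)
step 33: x0=(0.3770, 2.2312) x1=(-0.7385, -0.6324) x2=(-1.6681, 3.7628)
step 34: x0=(0.3990, 2.2906) x1=(-0.7588, -0.6669) x2=(-1.7142, 3.8376)
step 35: x0=(0.4212, 2.3501) x1=(-0.7791, -0.7017) x2=(-1.7605, 3.9126)
step 36: x0=(0.4436, 2.4096) x1=(-0.7994, -0.7368) x2=(-1.8071, 3.9880)
step 37: x0=(0.4661, 2.4691) x1=(-0.8198, -0.7722) x2=(-1.8540, 4.0636)
step 38: x0=(0.4888, 2.5286) x1=(-0.8403, -0.8078) x2=(-1.9011, 4.1394)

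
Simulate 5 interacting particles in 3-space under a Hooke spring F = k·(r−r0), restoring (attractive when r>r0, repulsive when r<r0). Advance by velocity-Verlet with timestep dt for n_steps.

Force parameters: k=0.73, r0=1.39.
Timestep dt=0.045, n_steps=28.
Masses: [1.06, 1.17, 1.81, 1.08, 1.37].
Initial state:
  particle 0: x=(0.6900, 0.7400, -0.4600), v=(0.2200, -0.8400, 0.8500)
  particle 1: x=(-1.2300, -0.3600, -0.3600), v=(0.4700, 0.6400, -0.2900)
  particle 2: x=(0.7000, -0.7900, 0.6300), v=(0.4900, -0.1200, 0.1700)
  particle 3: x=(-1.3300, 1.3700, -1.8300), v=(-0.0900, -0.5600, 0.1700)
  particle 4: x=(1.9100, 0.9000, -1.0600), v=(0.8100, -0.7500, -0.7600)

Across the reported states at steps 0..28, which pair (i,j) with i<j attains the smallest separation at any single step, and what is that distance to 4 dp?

step 0: x0=(0.6900, 0.7400, -0.4600) x1=(-1.2300, -0.3600, -0.3600) x2=(0.7000, -0.7900, 0.6300) x3=(-1.3300, 1.3700, -1.8300) x4=(1.9100, 0.9000, -1.0600)
step 1: x0=(0.6988, 0.7018, -0.4219) x1=(-1.2068, -0.3301, -0.3735) x2=(0.7215, -0.7943, 0.6364) x3=(-1.3312, 1.3430, -1.8202) x4=(1.9441, 0.8656, -1.0938)
step 2: x0=(0.7053, 0.6631, -0.3844) x1=(-1.1795, -0.2983, -0.3877) x2=(0.7417, -0.7963, 0.6403) x3=(-1.3267, 1.3125, -1.8060) x4=(1.9734, 0.8298, -1.1266)
step 3: x0=(0.7098, 0.6238, -0.3476) x1=(-1.1481, -0.2648, -0.4026) x2=(0.7608, -0.7963, 0.6418) x3=(-1.3163, 1.2786, -1.7875) x4=(1.9979, 0.7927, -1.1585)
step 4: x0=(0.7123, 0.5842, -0.3115) x1=(-1.1128, -0.2297, -0.4182) x2=(0.7787, -0.7941, 0.6408) x3=(-1.3001, 1.2414, -1.7649) x4=(2.0175, 0.7544, -1.1892)
step 5: x0=(0.7130, 0.5444, -0.2763) x1=(-1.0736, -0.1933, -0.4343) x2=(0.7955, -0.7898, 0.6373) x3=(-1.2780, 1.2010, -1.7383) x4=(2.0321, 0.7150, -1.2188)
step 6: x0=(0.7121, 0.5044, -0.2421) x1=(-1.0307, -0.1557, -0.4508) x2=(0.8110, -0.7837, 0.6315) x3=(-1.2502, 1.1575, -1.7078) x4=(2.0418, 0.6745, -1.2471)
step 7: x0=(0.7095, 0.4645, -0.2090) x1=(-0.9842, -0.1172, -0.4678) x2=(0.8255, -0.7756, 0.6234) x3=(-1.2167, 1.1112, -1.6736) x4=(2.0467, 0.6330, -1.2740)
step 8: x0=(0.7056, 0.4247, -0.1771) x1=(-0.9342, -0.0780, -0.4850) x2=(0.8388, -0.7658, 0.6129) x3=(-1.1777, 1.0622, -1.6360) x4=(2.0467, 0.5906, -1.2994)
step 9: x0=(0.7005, 0.3852, -0.1465) x1=(-0.8809, -0.0383, -0.5025) x2=(0.8510, -0.7543, 0.6003) x3=(-1.1333, 1.0107, -1.5951) x4=(2.0421, 0.5474, -1.3234)
step 10: x0=(0.6944, 0.3460, -0.1172) x1=(-0.8244, 0.0017, -0.5200) x2=(0.8623, -0.7413, 0.5856) x3=(-1.0836, 0.9569, -1.5512) x4=(2.0328, 0.5034, -1.3458)
step 11: x0=(0.6873, 0.3072, -0.0893) x1=(-0.7651, 0.0418, -0.5376) x2=(0.8725, -0.7269, 0.5688) x3=(-1.0290, 0.9009, -1.5046) x4=(2.0190, 0.4587, -1.3665)
step 12: x0=(0.6796, 0.2690, -0.0628) x1=(-0.7029, 0.0818, -0.5552) x2=(0.8819, -0.7111, 0.5501) x3=(-0.9698, 0.8432, -1.4556) x4=(2.0009, 0.4134, -1.3856)
step 13: x0=(0.6713, 0.2313, -0.0376) x1=(-0.6382, 0.1216, -0.5726) x2=(0.8904, -0.6941, 0.5295) x3=(-0.9061, 0.7837, -1.4044) x4=(1.9788, 0.3676, -1.4029)
step 14: x0=(0.6625, 0.1943, -0.0139) x1=(-0.5711, 0.1609, -0.5898) x2=(0.8982, -0.6761, 0.5073) x3=(-0.8384, 0.7229, -1.3515) x4=(1.9527, 0.3214, -1.4185)
step 15: x0=(0.6535, 0.1580, 0.0084) x1=(-0.5017, 0.1998, -0.6067) x2=(0.9053, -0.6572, 0.4834) x3=(-0.7669, 0.6609, -1.2971) x4=(1.9229, 0.2748, -1.4324)
step 16: x0=(0.6444, 0.1224, 0.0294) x1=(-0.4304, 0.2380, -0.6231) x2=(0.9117, -0.6375, 0.4581) x3=(-0.6922, 0.5978, -1.2416) x4=(1.8896, 0.2279, -1.4445)
step 17: x0=(0.6351, 0.0876, 0.0491) x1=(-0.3571, 0.2755, -0.6391) x2=(0.9177, -0.6171, 0.4315) x3=(-0.6145, 0.5340, -1.1854) x4=(1.8532, 0.1808, -1.4548)
step 18: x0=(0.6259, 0.0536, 0.0676) x1=(-0.2821, 0.3124, -0.6545) x2=(0.9233, -0.5963, 0.4036) x3=(-0.5344, 0.4695, -1.1288) x4=(1.8138, 0.1336, -1.4634)
step 19: x0=(0.6168, 0.0203, 0.0850) x1=(-0.2054, 0.3487, -0.6692) x2=(0.9286, -0.5751, 0.3747) x3=(-0.4523, 0.4044, -1.0721) x4=(1.7718, 0.0863, -1.4703)
step 20: x0=(0.6077, -0.0122, 0.1014) x1=(-0.1272, 0.3845, -0.6832) x2=(0.9338, -0.5537, 0.3448) x3=(-0.3688, 0.3387, -1.0158) x4=(1.7275, 0.0389, -1.4756)
step 21: x0=(0.5987, -0.0440, 0.1170) x1=(-0.0473, 0.4202, -0.6965) x2=(0.9389, -0.5321, 0.3140) x3=(-0.2843, 0.2722, -0.9600) x4=(1.6811, -0.0084, -1.4793)
step 22: x0=(0.5897, -0.0750, 0.1318) x1=(0.0340, 0.4561, -0.7092) x2=(0.9441, -0.5107, 0.2826) x3=(-0.1993, 0.2048, -0.9048) x4=(1.6328, -0.0557, -1.4815)
step 23: x0=(0.5806, -0.1054, 0.1459) x1=(0.1165, 0.4926, -0.7215) x2=(0.9495, -0.4893, 0.2506) x3=(-0.1141, 0.1362, -0.8503) x4=(1.5831, -0.1029, -1.4823)
step 24: x0=(0.5714, -0.1352, 0.1597) x1=(0.2001, 0.5299, -0.7337) x2=(0.9553, -0.4682, 0.2181) x3=(-0.0289, 0.0664, -0.7962) x4=(1.5321, -0.1501, -1.4818)
step 25: x0=(0.5619, -0.1644, 0.1732) x1=(0.2845, 0.5681, -0.7460) x2=(0.9616, -0.4473, 0.1852) x3=(0.0562, -0.0045, -0.7427) x4=(1.4801, -0.1971, -1.4801)
step 26: x0=(0.5519, -0.1931, 0.1867) x1=(0.3695, 0.6070, -0.7585) x2=(0.9686, -0.4267, 0.1520) x3=(0.1408, -0.0763, -0.6896) x4=(1.4274, -0.2441, -1.4773)
step 27: x0=(0.5415, -0.2214, 0.2003) x1=(0.4549, 0.6467, -0.7713) x2=(0.9763, -0.4065, 0.1185) x3=(0.2250, -0.1490, -0.6373) x4=(1.3741, -0.2910, -1.4736)
step 28: x0=(0.5304, -0.2493, 0.2143) x1=(0.5406, 0.6869, -0.7842) x2=(0.9849, -0.3865, 0.0848) x3=(0.3085, -0.2221, -0.5857) x4=(1.3204, -0.3378, -1.4691)

pair (1,3), distance 0.3840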